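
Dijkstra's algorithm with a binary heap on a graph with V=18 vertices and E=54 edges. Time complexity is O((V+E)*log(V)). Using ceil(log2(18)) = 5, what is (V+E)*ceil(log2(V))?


Dijkstra with a binary heap: each vertex is extracted once, each edge may relax once.
Each heap operation costs O(log V).
V + E = 18 + 54 = 72
ceil(log2(18)) = 5 (since 2^4 = 16 < 18 <= 32 = 2^5)
Total heap work = (V+E) * ceil(log2(V)) = 72 * 5 = 360


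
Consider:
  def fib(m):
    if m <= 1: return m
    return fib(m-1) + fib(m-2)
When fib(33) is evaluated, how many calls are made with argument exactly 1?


Let N(m) = number of times fib(m) is called while evaluating fib(33).
N(33) = 1 (the initial call).
N(32) = 1 (only fib(33) calls it).
For 1 <= m <= 31: fib(m) is called by fib(m+1) and fib(m+2), so
  N(m) = N(m+1) + N(m+2).
fib(0) is called only by fib(2), so N(0) = N(2).
Walk down from m=33:
  N(33)=1, N(32)=1, N(31)=2, N(30)=3, N(29)=5, N(28)=8, N(27)=13, N(26)=21, N(25)=34, N(24)=55, N(23)=89, N(22)=144, N(21)=233, N(20)=377, N(19)=610, N(18)=987, N(17)=1597, N(16)=2584, N(15)=4181, N(14)=6765, N(13)=10946, N(12)=17711, N(11)=28657, N(10)=46368, N(9)=75025, N(8)=121393, N(7)=196418, N(6)=317811, N(5)=514229, N(4)=832040, N(3)=1346269, N(2)=2178309, N(1)=3524578
N(1) = 3524578


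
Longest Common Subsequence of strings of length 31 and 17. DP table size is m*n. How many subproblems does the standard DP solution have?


DP table indexed by positions in both strings.
First string: 31 positions
Second string: 17 positions
Total = 31 * 17 = 527


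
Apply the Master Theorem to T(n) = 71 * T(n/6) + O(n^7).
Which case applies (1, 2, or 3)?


The Master Theorem: T(n) = a*T(n/b) + O(n^c)
  a = 71, b = 6, c = 7
log_b(a) = log_6(71) ~ 2.379
Compare b^c with a: 6^7 = 279936 > 71, so c > log_b(a).
Since c > log_b(a), Case 3 applies.
T(n) = O(n^7)
Master Theorem case = 3


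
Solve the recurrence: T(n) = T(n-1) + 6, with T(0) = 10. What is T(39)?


Unrolling the recurrence:
T(39) = T(38) + 6
       = T(37) + 6 + 6
       = T(36) + 6*3
       ...
       = T(0) + 6*39
       = 10 + 234 = 244


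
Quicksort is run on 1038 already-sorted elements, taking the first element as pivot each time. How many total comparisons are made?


Sum of comparisons per partition:
1037 + 1036 + ... + 1 + 0
= 1038 * (1038 - 1) / 2
= 1038 * 1037 / 2
= 538203


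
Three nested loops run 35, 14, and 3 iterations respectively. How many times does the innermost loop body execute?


Loop 1 (outermost): 35 iterations
Loop 2 (middle): 14 iterations per outer
Loop 3 (innermost): 3 iterations per middle
Total = 35 * 14 * 3 = 1470


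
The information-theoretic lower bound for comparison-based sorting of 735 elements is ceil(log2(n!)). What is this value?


A binary decision tree of height h has at most 2^h leaves and needs at least n! of them, so h >= ceil(log2(n!)).
735! is far too large to multiply out, so use Stirling's series:
  ln(n!) ~ n ln n - n + (1/2) ln(2 pi n) + 1/(12n)  (error below 1/(360 n^3), negligible here)
  ln(735) = 6.5998705
  n ln n = 735 * 6.5998705 = 4850.9048
  (1/2) ln(2 pi * 735) = (1/2) ln(4618.1412) = 4.2189
  1/(12*735) = 0.0001
  ln(735!) ~ 4850.9048 - 735 + 4.2189 + 0.0001 = 4120.1238
Convert to base 2: log2(735!) = 4120.1238 / ln 2 = 4120.1238 / 0.69314718 = 5944.0822
ceil(5944.0822) = 5945


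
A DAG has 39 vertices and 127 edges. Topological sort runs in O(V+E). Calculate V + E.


V = 39 (vertex processing)
E = 127 (edge processing)
V + E = 39 + 127 = 166


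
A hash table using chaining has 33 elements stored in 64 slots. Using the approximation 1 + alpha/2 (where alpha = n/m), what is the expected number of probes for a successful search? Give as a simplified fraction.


Load factor alpha = n/m = 33/64
Expected probes = 1 + alpha/2 = 1 + 33/(2*64)
= 1 + 33/128
= 128/128 + 33/128
= 161/128


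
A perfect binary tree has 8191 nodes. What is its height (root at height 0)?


For a perfect binary tree of height h: n = 2^(h+1) - 1, so h = log2(n+1) - 1.
  n + 1 = 8192 = 2^13
  log2(8192) = 13
  height = 13 - 1 = 12


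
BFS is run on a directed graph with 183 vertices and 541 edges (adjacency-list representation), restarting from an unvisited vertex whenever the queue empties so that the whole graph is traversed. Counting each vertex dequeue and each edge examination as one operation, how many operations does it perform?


A full BFS traversal dequeues each vertex exactly once and examines each directed edge exactly once.
V = 183 (vertex processing cost)
E = 541 (edge examination cost)
Total operations proportional to V + E = 183 + 541 = 724


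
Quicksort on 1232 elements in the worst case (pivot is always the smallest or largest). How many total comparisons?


In the worst case, each partition step picks the worst pivot:
  Partition 1: 1231 comparisons (n-1 elements to compare)
  Partition 2: 1230 comparisons
  Partition 3: 1229 comparisons
  Partition 4: 1228 comparisons
  Partition 5: 1227 comparisons
  ...
  Last partition: 0 comparisons
Total = (n-1) + (n-2) + ... + 1 + 0 = n*(n-1)/2
= 1232*1231/2 = 758296


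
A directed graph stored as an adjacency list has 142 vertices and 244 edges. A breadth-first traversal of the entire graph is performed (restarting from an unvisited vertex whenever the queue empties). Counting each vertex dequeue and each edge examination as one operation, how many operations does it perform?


A full BFS traversal dequeues each vertex once and examines each edge once.
Vertex visits: 142
Edge visits: 244
V + E = 142 + 244 = 386


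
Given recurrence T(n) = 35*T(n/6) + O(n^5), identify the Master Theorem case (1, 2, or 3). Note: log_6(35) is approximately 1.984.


Master Theorem parameters: a=35, b=6, c=5
log_b(a) = 1.984
Compare b^c with a: 6^5 = 7776 > 35, so c > log_b(a).
Comparing c=5 vs log_b(a)=1.984:
5 > 1.984 => Case 3
Result: T(n) = O(n^5)
Master Theorem case = 3


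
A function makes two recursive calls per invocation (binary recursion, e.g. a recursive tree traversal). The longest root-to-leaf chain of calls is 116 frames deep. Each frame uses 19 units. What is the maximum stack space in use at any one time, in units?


Binary recursion: the two calls run one after the other, so only one root-to-leaf chain of frames is on the stack at a time.
Maximum depth (longest chain) = 116 frames
Each frame = 19 units
Max stack space = 116 * 19 = 2204


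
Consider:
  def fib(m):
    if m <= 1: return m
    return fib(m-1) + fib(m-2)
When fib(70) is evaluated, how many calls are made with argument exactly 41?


Let N(m) = number of times fib(m) is called while evaluating fib(70).
N(70) = 1 (the initial call).
N(69) = 1 (only fib(70) calls it).
For 1 <= m <= 68: fib(m) is called by fib(m+1) and fib(m+2), so
  N(m) = N(m+1) + N(m+2).
fib(0) is called only by fib(2), so N(0) = N(2).
Walk down from m=70:
  N(70)=1, N(69)=1, N(68)=2, N(67)=3, N(66)=5, N(65)=8, N(64)=13, N(63)=21, N(62)=34, N(61)=55, N(60)=89, N(59)=144, N(58)=233, N(57)=377, N(56)=610, N(55)=987, N(54)=1597, N(53)=2584, N(52)=4181, N(51)=6765, N(50)=10946, N(49)=17711, N(48)=28657, N(47)=46368, N(46)=75025, N(45)=121393, N(44)=196418, N(43)=317811, N(42)=514229, N(41)=832040
N(41) = 832040


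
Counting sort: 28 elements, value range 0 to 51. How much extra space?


n = 28 (output array)
k = 52 (count array for 52 distinct values)
Extra space = 28 + 52 = 80


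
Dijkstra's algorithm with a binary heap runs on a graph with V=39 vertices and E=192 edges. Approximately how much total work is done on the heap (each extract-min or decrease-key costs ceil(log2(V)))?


Dijkstra with a binary heap: each vertex is extracted once, each edge may relax once.
Each heap operation costs O(log V).
V + E = 39 + 192 = 231
ceil(log2(39)) = 6 (since 2^5 = 32 < 39 <= 64 = 2^6)
Total heap work = (V+E) * ceil(log2(V)) = 231 * 6 = 1386


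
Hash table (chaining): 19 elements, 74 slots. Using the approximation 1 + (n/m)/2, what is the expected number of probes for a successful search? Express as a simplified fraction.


Computing expected probes:
alpha = 19/74
= 1 + alpha/2
= 1 + 19/(2*74)
= (2*74 + 19) / (2*74)
= 167/148


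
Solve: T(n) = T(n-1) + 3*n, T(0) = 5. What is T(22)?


Expanding the recurrence:
T(22) = T(21) + 3*22
       = T(20) + 3*21 + 3*22
       ...
       = T(0) + 3*(1 + 2 + ... + 22)
       = 5 + 3 * 22*23/2
       = 5 + 3 * 253
       = 5 + 759 = 764


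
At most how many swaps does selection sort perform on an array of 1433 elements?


Each of the 1432 passes places one element in its final position.
Pass 1: swap minimum into position 0
Pass 2: swap minimum of remaining into position 1
...
Pass 1432: last two elements, one swap
Maximum swaps = 1433 - 1 = 1432


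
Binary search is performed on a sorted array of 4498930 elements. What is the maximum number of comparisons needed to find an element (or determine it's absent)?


Binary search halves the search space each comparison:
  Step 1: search space = 4498930 -> 2249465
  Step 2: search space = 2249465 -> 1124732
  Step 3: search space = 1124732 -> 562366
  Step 4: search space = 562366 -> 281183
  Step 5: search space = 281183 -> 140591
  Step 6: search space = 140591 -> 70295
  Step 7: search space = 70295 -> 35147
  Step 8: search space = 35147 -> 17573
  Step 9: search space = 17573 -> 8786
  Step 10: search space = 8786 -> 4393
  Step 11: search space = 4393 -> 2196
  Step 12: search space = 2196 -> 1098
  Step 13: search space = 1098 -> 549
  Step 14: search space = 549 -> 274
  Step 15: search space = 274 -> 137
  Step 16: search space = 137 -> 68
  Step 17: search space = 68 -> 34
  Step 18: search space = 34 -> 17
  Step 19: search space = 17 -> 8
  Step 20: search space = 8 -> 4
  Step 21: search space = 4 -> 2
  Step 22: search space = 2 -> 1
  Step 23: search space = 1 (final check)
Maximum comparisons = floor(log2(4498930)) + 1 = 22 + 1 = 23


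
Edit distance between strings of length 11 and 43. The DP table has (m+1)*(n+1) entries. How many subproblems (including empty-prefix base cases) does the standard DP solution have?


The table includes base cases (empty prefixes).
Rows: (m+1) = 12
Columns: (n+1) = 44
Total = 12 * 44 = 528


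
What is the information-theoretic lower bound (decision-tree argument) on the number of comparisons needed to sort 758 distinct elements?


A binary decision tree of height h has at most 2^h leaves and needs at least n! of them, so h >= ceil(log2(n!)).
758! is far too large to multiply out, so use Stirling's series:
  ln(n!) ~ n ln n - n + (1/2) ln(2 pi n) + 1/(12n)  (error below 1/(360 n^3), negligible here)
  ln(758) = 6.6306834
  n ln n = 758 * 6.6306834 = 5026.0580
  (1/2) ln(2 pi * 758) = (1/2) ln(4762.6545) = 4.2343
  1/(12*758) = 0.0001
  ln(758!) ~ 5026.0580 - 758 + 4.2343 + 0.0001 = 4272.2924
Convert to base 2: log2(758!) = 4272.2924 / ln 2 = 4272.2924 / 0.69314718 = 6163.6151
ceil(6163.6151) = 6164


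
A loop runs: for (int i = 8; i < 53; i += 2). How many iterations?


Loop starts at i = 8, increments by 2, stops when i >= 53.
Number of iterations = ceil((53 - 8) / 2)
= ceil(45 / 2)
= 23


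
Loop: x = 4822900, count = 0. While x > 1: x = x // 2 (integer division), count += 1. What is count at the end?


The variable x halves each step:
x = 4822900 -> 2411450 -> 1205725 -> 602862 -> 301431 -> 150715 -> 75357 -> 37678 -> 18839 -> 9419 -> 4709 -> 2354 -> 1177 -> 588 -> 294 -> 147 -> 73 -> 36 -> 18 -> 9 -> 4 -> 2 -> 1
Number of halvings = floor(log2(4822900)) = 22


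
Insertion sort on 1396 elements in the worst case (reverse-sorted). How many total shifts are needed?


In the worst case (reverse-sorted), each element shifts past all previous:
  Element 1: 1 shifts
  Element 2: 2 shifts
  Element 3: 3 shifts
  Element 4: 4 shifts
  Element 5: 5 shifts
  ...
  Element 1395: 1395 shifts
Total = 1 + 2 + ... + 1395
= 1396*(1396-1)/2 = 973710


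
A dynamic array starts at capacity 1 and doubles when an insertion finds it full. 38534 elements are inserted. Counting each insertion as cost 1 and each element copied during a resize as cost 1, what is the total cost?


n = 38534
Insertion costs: 38534
Resizes copy 1, 2, 4, ... up to the largest power of 2 that is <= n-1 = 38533, i.e. 32768.
Copy costs = 1 + 2 + 4 + 8 + 16 + 32 + 64 + 128 + 256 + 512 + 1024 + 2048 + 4096 + 8192 + 16384 + 32768 = 65535
Total = 38534 + 65535 = 104069


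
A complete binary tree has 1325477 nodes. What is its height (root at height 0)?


In a complete binary tree, level k holds nodes 2^k .. 2^(k+1)-1 (1-indexed).
Height = floor(log2(n)) = floor(log2(1325477)) = 20
Check: 2^20 = 1048576 <= 1325477 < 2097152 = 2^21


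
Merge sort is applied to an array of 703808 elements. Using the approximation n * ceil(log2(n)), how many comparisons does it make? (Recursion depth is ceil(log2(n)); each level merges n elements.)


Merge sort divides the array into halves recursively.
Number of levels = ceil(log2(703808)) = 20
At each level, approximately n = 703808 comparisons are needed for merging.
Total comparisons ~ n * ceil(log2(n)) = 703808 * 20 = 14076160


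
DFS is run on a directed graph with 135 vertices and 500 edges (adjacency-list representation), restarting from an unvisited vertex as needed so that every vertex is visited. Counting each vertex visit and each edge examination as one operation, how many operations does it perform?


A full DFS traversal processes each vertex exactly once (push/pop on stack).
Each directed edge is examined once.
V = 135, E = 500
V + E = 635


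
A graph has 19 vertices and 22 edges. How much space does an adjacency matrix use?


Adjacency matrix: V x V grid of entries
Space = V^2 = 19^2 = 19 * 19 = 361


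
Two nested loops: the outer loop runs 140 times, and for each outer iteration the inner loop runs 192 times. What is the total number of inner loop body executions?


Outer loop: 140 iterations
Inner loop: 192 iterations per outer iteration
Total = 140 * 192 = 26880


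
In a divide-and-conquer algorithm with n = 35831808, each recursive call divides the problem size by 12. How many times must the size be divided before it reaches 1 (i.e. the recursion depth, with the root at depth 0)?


Number of divisions = log_12(35831808)
Sizes: 35831808 -> 2985984 -> 248832 -> 20736 -> 1728 -> 144 -> 12 -> 1 (7 divisions)
Recursion depth = 7


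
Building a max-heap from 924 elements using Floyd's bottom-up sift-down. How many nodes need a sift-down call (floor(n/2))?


In a heap of 924 elements (0-indexed array):
  Last element index: 923
  Parent of last element: floor((923 - 1) / 2) = 461
  Internal nodes: indices 0 to 461
  Count = floor(924/2) = 462


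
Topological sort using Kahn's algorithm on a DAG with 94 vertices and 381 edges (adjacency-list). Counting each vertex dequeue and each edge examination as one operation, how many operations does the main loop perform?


Kahn's algorithm:
  1. Compute in-degrees: O(V + E)
  2. Process queue: each vertex dequeued once (O(V))
     each edge examined once (O(E))
Total = V + E = 94 + 381 = 475


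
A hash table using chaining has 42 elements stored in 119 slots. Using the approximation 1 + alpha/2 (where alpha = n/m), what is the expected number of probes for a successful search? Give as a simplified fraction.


Load factor alpha = n/m = 42/119
Expected probes = 1 + alpha/2 = 1 + 42/(2*119)
= 1 + 42/238
= 238/238 + 42/238
= 280/238
Simplify: 20/17


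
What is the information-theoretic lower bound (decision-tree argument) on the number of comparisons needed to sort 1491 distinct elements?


A binary decision tree of height h has at most 2^h leaves and needs at least n! of them, so h >= ceil(log2(n!)).
1491! is far too large to multiply out, so use Stirling's series:
  ln(n!) ~ n ln n - n + (1/2) ln(2 pi n) + 1/(12n)  (error below 1/(360 n^3), negligible here)
  ln(1491) = 7.3072023
  n ln n = 1491 * 7.3072023 = 10895.0386
  (1/2) ln(2 pi * 1491) = (1/2) ln(9368.2293) = 4.5725
  1/(12*1491) = 0.0001
  ln(1491!) ~ 10895.0386 - 1491 + 4.5725 + 0.0001 = 9408.6112
Convert to base 2: log2(1491!) = 9408.6112 / ln 2 = 9408.6112 / 0.69314718 = 13573.7567
ceil(13573.7567) = 13574


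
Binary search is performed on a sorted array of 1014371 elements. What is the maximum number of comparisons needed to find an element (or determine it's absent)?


Binary search halves the search space each comparison:
  Step 1: search space = 1014371 -> 507185
  Step 2: search space = 507185 -> 253592
  Step 3: search space = 253592 -> 126796
  Step 4: search space = 126796 -> 63398
  Step 5: search space = 63398 -> 31699
  Step 6: search space = 31699 -> 15849
  Step 7: search space = 15849 -> 7924
  Step 8: search space = 7924 -> 3962
  Step 9: search space = 3962 -> 1981
  Step 10: search space = 1981 -> 990
  Step 11: search space = 990 -> 495
  Step 12: search space = 495 -> 247
  Step 13: search space = 247 -> 123
  Step 14: search space = 123 -> 61
  Step 15: search space = 61 -> 30
  Step 16: search space = 30 -> 15
  Step 17: search space = 15 -> 7
  Step 18: search space = 7 -> 3
  Step 19: search space = 3 -> 1
  Step 20: search space = 1 (final check)
Maximum comparisons = floor(log2(1014371)) + 1 = 19 + 1 = 20


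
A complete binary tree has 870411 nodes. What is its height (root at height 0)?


In a complete binary tree, level k holds nodes 2^k .. 2^(k+1)-1 (1-indexed).
Height = floor(log2(n)) = floor(log2(870411)) = 19
Check: 2^19 = 524288 <= 870411 < 1048576 = 2^20


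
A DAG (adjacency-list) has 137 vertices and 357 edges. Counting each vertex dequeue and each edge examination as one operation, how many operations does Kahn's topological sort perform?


V = 137 (vertex processing)
E = 357 (edge processing)
V + E = 137 + 357 = 494


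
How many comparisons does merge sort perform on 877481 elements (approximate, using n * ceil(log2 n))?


Recursion depth: ceil(log2(877481)) = 20
Each recursion level merges n = 877481 elements
Total = 877481 * 20 = 17549620


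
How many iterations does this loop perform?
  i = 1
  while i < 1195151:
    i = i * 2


The loop variable doubles each iteration:
i = 1 -> 2 -> 4 -> 8 -> 16 -> 32 -> 64 -> 128 -> 256 -> 512 -> 1024 -> 2048 -> 4096 -> 8192 -> 16384 -> 32768 -> 65536 -> 131072 -> 262144 -> 524288 -> 1048576 -> 2097152 (stop, 2097152 >= 1195151)
Number of doublings = ceil(log2(1195151)) = 21


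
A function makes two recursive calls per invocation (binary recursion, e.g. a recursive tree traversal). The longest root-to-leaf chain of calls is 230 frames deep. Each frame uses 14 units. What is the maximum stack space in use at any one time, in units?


Binary recursion: the two calls run one after the other, so only one root-to-leaf chain of frames is on the stack at a time.
Maximum depth (longest chain) = 230 frames
Each frame = 14 units
Max stack space = 230 * 14 = 3220


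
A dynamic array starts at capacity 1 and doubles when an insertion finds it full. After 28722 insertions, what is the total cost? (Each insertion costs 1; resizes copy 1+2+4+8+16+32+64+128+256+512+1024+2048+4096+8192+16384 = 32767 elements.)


Insertion cost: 28722 (one per element)
Resizes occur just before inserting elements 2, 3, 5, 9, ...
Elements copied at each resize: 1 + 2 + 4 + 8 + 16 + 32 + 64 + 128 + 256 + 512 + 1024 + 2048 + 4096 + 8192 + 16384
Sum of copies = 32767 (geometric series: 2^k - 1)
Total = 28722 + 32767 = 61489


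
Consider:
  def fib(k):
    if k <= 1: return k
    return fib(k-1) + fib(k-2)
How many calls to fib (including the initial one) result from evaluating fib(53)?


Let C(m) = total calls to evaluate fib(m). Then C(0)=C(1)=1, and
C(m) = 1 + C(m-1) + C(m-2) for m >= 2.
Build the table (each entry = 1 + previous two):
  C(0) = 1
  C(1) = 1
  C(2) = 1 + 1 + 1 = 3
  C(3) = 1 + 3 + 1 = 5
  C(4) = 1 + 5 + 3 = 9
  C(5) = 1 + 9 + 5 = 15
  C(6) = 1 + 15 + 9 = 25
  C(7) = 1 + 25 + 15 = 41
  C(8) = 1 + 41 + 25 = 67
  C(9) = 1 + 67 + 41 = 109
  C(10) = 1 + 109 + 67 = 177
  C(11) = 1 + 177 + 109 = 287
  C(12) = 1 + 287 + 177 = 465
  C(13) = 1 + 465 + 287 = 753
  C(14) = 1 + 753 + 465 = 1219
  C(15) = 1 + 1219 + 753 = 1973
  C(16) = 1 + 1973 + 1219 = 3193
  C(17) = 1 + 3193 + 1973 = 5167
  C(18) = 1 + 5167 + 3193 = 8361
  C(19) = 1 + 8361 + 5167 = 13529
  C(20) = 1 + 13529 + 8361 = 21891
  C(21) = 1 + 21891 + 13529 = 35421
  C(22) = 1 + 35421 + 21891 = 57313
  C(23) = 1 + 57313 + 35421 = 92735
  C(24) = 1 + 92735 + 57313 = 150049
  C(25) = 1 + 150049 + 92735 = 242785
  C(26) = 1 + 242785 + 150049 = 392835
  C(27) = 1 + 392835 + 242785 = 635621
  C(28) = 1 + 635621 + 392835 = 1028457
  C(29) = 1 + 1028457 + 635621 = 1664079
  C(30) = 1 + 1664079 + 1028457 = 2692537
  C(31) = 1 + 2692537 + 1664079 = 4356617
  C(32) = 1 + 4356617 + 2692537 = 7049155
  C(33) = 1 + 7049155 + 4356617 = 11405773
  C(34) = 1 + 11405773 + 7049155 = 18454929
  C(35) = 1 + 18454929 + 11405773 = 29860703
  C(36) = 1 + 29860703 + 18454929 = 48315633
  C(37) = 1 + 48315633 + 29860703 = 78176337
  C(38) = 1 + 78176337 + 48315633 = 126491971
  C(39) = 1 + 126491971 + 78176337 = 204668309
  C(40) = 1 + 204668309 + 126491971 = 331160281
  C(41) = 1 + 331160281 + 204668309 = 535828591
  C(42) = 1 + 535828591 + 331160281 = 866988873
  C(43) = 1 + 866988873 + 535828591 = 1402817465
  C(44) = 1 + 1402817465 + 866988873 = 2269806339
  C(45) = 1 + 2269806339 + 1402817465 = 3672623805
  C(46) = 1 + 3672623805 + 2269806339 = 5942430145
  C(47) = 1 + 5942430145 + 3672623805 = 9615053951
  C(48) = 1 + 9615053951 + 5942430145 = 15557484097
  C(49) = 1 + 15557484097 + 9615053951 = 25172538049
  C(50) = 1 + 25172538049 + 15557484097 = 40730022147
  C(51) = 1 + 40730022147 + 25172538049 = 65902560197
  C(52) = 1 + 65902560197 + 40730022147 = 106632582345
  C(53) = 1 + 106632582345 + 65902560197 = 172535142543
Total calls for fib(53) = 172535142543


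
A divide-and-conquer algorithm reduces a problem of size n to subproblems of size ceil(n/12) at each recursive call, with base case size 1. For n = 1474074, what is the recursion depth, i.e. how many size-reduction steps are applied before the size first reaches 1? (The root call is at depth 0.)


Each step divides the size by 12 (rounding up); after k steps the size is ceil(n/12^k), which equals 1 exactly when 12^k >= n.
So the depth is the smallest k with 12^k >= 1474074, i.e. ceil(log_12(1474074)).
12^5 = 248832 < 1474074 <= 2985984 = 12^6
Recursion depth = 6


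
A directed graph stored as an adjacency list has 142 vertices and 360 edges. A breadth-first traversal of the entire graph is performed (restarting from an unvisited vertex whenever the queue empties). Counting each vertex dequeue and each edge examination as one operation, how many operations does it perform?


A full BFS traversal dequeues each vertex once and examines each edge once.
Vertex visits: 142
Edge visits: 360
V + E = 142 + 360 = 502


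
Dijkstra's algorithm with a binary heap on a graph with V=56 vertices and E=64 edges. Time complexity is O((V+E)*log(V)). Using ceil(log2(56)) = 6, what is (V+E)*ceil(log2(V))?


Dijkstra with a binary heap: each vertex is extracted once, each edge may relax once.
Each heap operation costs O(log V).
V + E = 56 + 64 = 120
ceil(log2(56)) = 6 (since 2^5 = 32 < 56 <= 64 = 2^6)
Total heap work = (V+E) * ceil(log2(V)) = 120 * 6 = 720


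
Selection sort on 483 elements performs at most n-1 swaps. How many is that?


Each of the 482 passes places one element in its final position.
Pass 1: swap minimum into position 0
Pass 2: swap minimum of remaining into position 1
...
Pass 482: last two elements, one swap
Maximum swaps = 483 - 1 = 482


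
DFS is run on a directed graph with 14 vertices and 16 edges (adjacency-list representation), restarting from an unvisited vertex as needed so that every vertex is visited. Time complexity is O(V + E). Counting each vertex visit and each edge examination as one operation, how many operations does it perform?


A full DFS traversal processes each vertex exactly once (push/pop on stack).
Each directed edge is examined once.
V = 14, E = 16
V + E = 30


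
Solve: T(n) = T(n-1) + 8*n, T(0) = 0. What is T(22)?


Expanding the recurrence:
T(22) = T(21) + 8*22
       = T(20) + 8*21 + 8*22
       ...
       = T(0) + 8*(1 + 2 + ... + 22)
       = 0 + 8 * 22*23/2
       = 0 + 8 * 253
       = 0 + 2024 = 2024


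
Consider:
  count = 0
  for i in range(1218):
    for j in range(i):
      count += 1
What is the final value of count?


For each i, the inner loop runs i times:
  i=0: inner runs 0 times
  i=1: inner runs 1 time
  i=2: inner runs 2 times
  i=3: inner runs 3 times
  i=4: inner runs 4 times
  i=5: inner runs 5 times
  i=6: inner runs 6 times
  i=7: inner runs 7 times
  ...
Total = 0 + 1 + 2 + ... + 1217 = 1218*(1218-1)/2 = 741153


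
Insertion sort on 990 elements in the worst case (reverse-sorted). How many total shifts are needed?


In the worst case (reverse-sorted), each element shifts past all previous:
  Element 1: 1 shifts
  Element 2: 2 shifts
  Element 3: 3 shifts
  Element 4: 4 shifts
  Element 5: 5 shifts
  ...
  Element 989: 989 shifts
Total = 1 + 2 + ... + 989
= 990*(990-1)/2 = 489555


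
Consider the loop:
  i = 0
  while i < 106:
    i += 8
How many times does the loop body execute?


Starting at i = 0, each iteration adds 8.
Iterations until i >= 106:
  Iteration 1: i = 0 -> i = 8
  Iteration 2: i = 8 -> i = 16
  Iteration 3: i = 16 -> i = 24
  Iteration 4: i = 24 -> i = 32
  Iteration 5: i = 32 -> i = 40
  Iteration 6: i = 40 -> i = 48
  Iteration 7: i = 48 -> i = 56
  Iteration 8: i = 56 -> i = 64
  ... continuing ...
Total iterations = ceil(106/8) = 14


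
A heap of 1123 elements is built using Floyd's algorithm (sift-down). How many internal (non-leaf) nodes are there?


Leaf nodes occupy roughly half the array.
Sift-down is called for each internal node, starting from the last one.
Internal nodes = floor(n/2) = floor(1123/2) = 561


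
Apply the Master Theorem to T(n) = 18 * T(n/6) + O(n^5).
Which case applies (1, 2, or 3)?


The Master Theorem: T(n) = a*T(n/b) + O(n^c)
  a = 18, b = 6, c = 5
log_b(a) = log_6(18) ~ 1.613
Compare b^c with a: 6^5 = 7776 > 18, so c > log_b(a).
Since c > log_b(a), Case 3 applies.
T(n) = O(n^5)
Master Theorem case = 3


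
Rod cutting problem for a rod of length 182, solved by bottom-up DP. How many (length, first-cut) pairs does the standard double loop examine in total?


For each subproblem length i = 1..182, the inner loop considers i possible first cuts.
Total = 1 + 2 + ... + 182
= 182*(182+1)/2
= 182*183/2 = 16653


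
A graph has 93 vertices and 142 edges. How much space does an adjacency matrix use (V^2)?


Adjacency matrix: V x V grid of entries
Space = V^2 = 93^2 = 93 * 93 = 8649


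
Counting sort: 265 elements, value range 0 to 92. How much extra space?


n = 265 (output array)
k = 93 (count array for 93 distinct values)
Extra space = 265 + 93 = 358


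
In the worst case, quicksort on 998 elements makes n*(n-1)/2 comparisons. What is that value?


Sum of comparisons per partition:
997 + 996 + ... + 1 + 0
= 998 * (998 - 1) / 2
= 998 * 997 / 2
= 497503


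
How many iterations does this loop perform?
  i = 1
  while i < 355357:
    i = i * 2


The loop variable doubles each iteration:
i = 1 -> 2 -> 4 -> 8 -> 16 -> 32 -> 64 -> 128 -> 256 -> 512 -> 1024 -> 2048 -> 4096 -> 8192 -> 16384 -> 32768 -> 65536 -> 131072 -> 262144 -> 524288 (stop, 524288 >= 355357)
Number of doublings = ceil(log2(355357)) = 19


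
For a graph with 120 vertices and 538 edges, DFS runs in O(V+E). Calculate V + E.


A full DFS traversal visits each vertex once and examines each edge once.
V = 120
E = 538
Sum = 120 + 538 = 658


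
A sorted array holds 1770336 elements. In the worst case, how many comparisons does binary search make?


Halving sequence: 1770336 -> 885168 -> 442584 -> 221292 -> 110646 -> 55323 -> 27661 -> 13830 -> 6915 -> 3457 -> 1728 -> 864 -> 432 -> 216 -> 108 -> 54 -> 27 -> 13 -> 6 -> 3 -> 1
Number of halvings = 20
Max comparisons = 20 + 1 = 21


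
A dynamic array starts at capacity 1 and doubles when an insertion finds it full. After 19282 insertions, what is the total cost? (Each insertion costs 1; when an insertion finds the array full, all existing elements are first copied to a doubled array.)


Insertion cost: 19282 (one per element)
Resizes occur just before inserting elements 2, 3, 5, 9, ...
Elements copied at each resize: 1 + 2 + 4 + 8 + 16 + 32 + 64 + 128 + 256 + 512 + 1024 + 2048 + 4096 + 8192 + 16384
Sum of copies = 32767 (geometric series: 2^k - 1)
Total = 19282 + 32767 = 52049


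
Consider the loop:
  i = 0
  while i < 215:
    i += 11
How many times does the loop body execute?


Starting at i = 0, each iteration adds 11.
Iterations until i >= 215:
  Iteration 1: i = 0 -> i = 11
  Iteration 2: i = 11 -> i = 22
  Iteration 3: i = 22 -> i = 33
  Iteration 4: i = 33 -> i = 44
  Iteration 5: i = 44 -> i = 55
  Iteration 6: i = 55 -> i = 66
  Iteration 7: i = 66 -> i = 77
  Iteration 8: i = 77 -> i = 88
  ... continuing ...
Total iterations = ceil(215/11) = 20


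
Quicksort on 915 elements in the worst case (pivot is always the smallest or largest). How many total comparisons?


In the worst case, each partition step picks the worst pivot:
  Partition 1: 914 comparisons (n-1 elements to compare)
  Partition 2: 913 comparisons
  Partition 3: 912 comparisons
  Partition 4: 911 comparisons
  Partition 5: 910 comparisons
  ...
  Last partition: 0 comparisons
Total = (n-1) + (n-2) + ... + 1 + 0 = n*(n-1)/2
= 915*914/2 = 418155


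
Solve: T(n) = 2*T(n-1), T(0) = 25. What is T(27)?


Unrolling:
T(27) = 2*T(26) = 2^2*T(25) = ... = 2^27*T(0)
= 2^27 * 25
= 134217728 * 25 = 3355443200


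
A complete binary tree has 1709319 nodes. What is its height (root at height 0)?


In a complete binary tree, level k holds nodes 2^k .. 2^(k+1)-1 (1-indexed).
Height = floor(log2(n)) = floor(log2(1709319)) = 20
Check: 2^20 = 1048576 <= 1709319 < 2097152 = 2^21


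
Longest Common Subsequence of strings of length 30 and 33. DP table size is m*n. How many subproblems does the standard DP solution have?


DP table indexed by positions in both strings.
First string: 30 positions
Second string: 33 positions
Total = 30 * 33 = 990


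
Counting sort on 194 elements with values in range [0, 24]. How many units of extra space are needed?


Output array size: 194 (to store sorted result)
Count array size: 25 (one slot per possible value, range 0 to 24)
Total extra space = 194 + 25 = 219


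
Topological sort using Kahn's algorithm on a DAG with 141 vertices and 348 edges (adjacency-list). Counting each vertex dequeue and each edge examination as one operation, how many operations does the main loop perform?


Kahn's algorithm:
  1. Compute in-degrees: O(V + E)
  2. Process queue: each vertex dequeued once (O(V))
     each edge examined once (O(E))
Total = V + E = 141 + 348 = 489


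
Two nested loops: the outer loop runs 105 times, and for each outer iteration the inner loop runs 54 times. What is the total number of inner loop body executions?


Outer loop: 105 iterations
Inner loop: 54 iterations per outer iteration
Total = 105 * 54 = 5670


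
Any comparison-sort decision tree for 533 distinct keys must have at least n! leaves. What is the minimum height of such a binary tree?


A binary decision tree of height h has at most 2^h leaves and needs at least n! of them, so h >= ceil(log2(n!)).
533! is far too large to multiply out, so use Stirling's series:
  ln(n!) ~ n ln n - n + (1/2) ln(2 pi n) + 1/(12n)  (error below 1/(360 n^3), negligible here)
  ln(533) = 6.2785214
  n ln n = 533 * 6.2785214 = 3346.4519
  (1/2) ln(2 pi * 533) = (1/2) ln(3348.9378) = 4.0582
  1/(12*533) = 0.0002
  ln(533!) ~ 3346.4519 - 533 + 4.0582 + 0.0002 = 2817.5103
Convert to base 2: log2(533!) = 2817.5103 / ln 2 = 2817.5103 / 0.69314718 = 4064.8081
ceil(4064.8081) = 4065


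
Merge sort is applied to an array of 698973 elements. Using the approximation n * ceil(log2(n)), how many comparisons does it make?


Merge sort divides the array into halves recursively.
Number of levels = ceil(log2(698973)) = 20
At each level, approximately n = 698973 comparisons are needed for merging.
Total comparisons ~ n * ceil(log2(n)) = 698973 * 20 = 13979460


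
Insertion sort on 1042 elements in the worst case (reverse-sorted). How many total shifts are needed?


In the worst case (reverse-sorted), each element shifts past all previous:
  Element 1: 1 shifts
  Element 2: 2 shifts
  Element 3: 3 shifts
  Element 4: 4 shifts
  Element 5: 5 shifts
  ...
  Element 1041: 1041 shifts
Total = 1 + 2 + ... + 1041
= 1042*(1042-1)/2 = 542361


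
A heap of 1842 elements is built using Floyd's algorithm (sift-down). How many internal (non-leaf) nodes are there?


Leaf nodes occupy roughly half the array.
Sift-down is called for each internal node, starting from the last one.
Internal nodes = floor(n/2) = floor(1842/2) = 921


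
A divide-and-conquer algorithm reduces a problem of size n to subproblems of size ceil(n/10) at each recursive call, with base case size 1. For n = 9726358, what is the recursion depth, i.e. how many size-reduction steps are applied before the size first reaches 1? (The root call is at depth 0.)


Each step divides the size by 10 (rounding up); after k steps the size is ceil(n/10^k), which equals 1 exactly when 10^k >= n.
So the depth is the smallest k with 10^k >= 9726358, i.e. ceil(log_10(9726358)).
10^6 = 1000000 < 9726358 <= 10000000 = 10^7
Recursion depth = 7


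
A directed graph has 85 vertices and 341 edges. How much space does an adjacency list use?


Adjacency list: one list head per vertex + one entry per edge
Vertex heads: 85
Edge entries: 341
Total = 85 + 341 = 426


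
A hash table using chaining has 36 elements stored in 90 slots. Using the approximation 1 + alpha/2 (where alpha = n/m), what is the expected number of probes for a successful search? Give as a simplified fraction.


Load factor alpha = n/m = 36/90
Expected probes = 1 + alpha/2 = 1 + 36/(2*90)
= 1 + 36/180
= 180/180 + 36/180
= 216/180
Simplify: 6/5


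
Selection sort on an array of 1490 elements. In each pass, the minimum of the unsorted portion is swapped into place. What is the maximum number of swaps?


Selection sort performs one swap per pass:
  Pass 1: find min in positions 0 to 1489, swap with position 0
  Pass 2: find min in positions 1 to 1489, swap with position 1
  Pass 3: find min in positions 2 to 1489, swap with position 2
  Pass 4: find min in positions 3 to 1489, swap with position 3
  Pass 5: find min in positions 4 to 1489, swap with position 4
  ... (1484 more passes)
Total passes (and swaps) = n - 1 = 1490 - 1 = 1489


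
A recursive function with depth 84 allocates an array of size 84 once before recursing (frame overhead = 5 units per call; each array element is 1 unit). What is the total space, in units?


Array allocation: 84 units (allocated once)
Stack frames: 84 deep * 5 per frame = 420 units
Total = 84 + 420 = 504


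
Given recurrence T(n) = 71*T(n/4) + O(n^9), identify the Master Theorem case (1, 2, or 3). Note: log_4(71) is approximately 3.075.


Master Theorem parameters: a=71, b=4, c=9
log_b(a) = 3.075
Compare b^c with a: 4^9 = 262144 > 71, so c > log_b(a).
Comparing c=9 vs log_b(a)=3.075:
9 > 3.075 => Case 3
Result: T(n) = O(n^9)
Master Theorem case = 3


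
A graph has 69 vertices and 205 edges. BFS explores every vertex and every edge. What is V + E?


A full BFS traversal dequeues each vertex once and examines each edge once.
Vertex visits: 69
Edge visits: 205
V + E = 69 + 205 = 274


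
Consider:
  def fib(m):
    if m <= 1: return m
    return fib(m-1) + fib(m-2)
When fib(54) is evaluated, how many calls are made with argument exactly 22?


Let N(m) = number of times fib(m) is called while evaluating fib(54).
N(54) = 1 (the initial call).
N(53) = 1 (only fib(54) calls it).
For 1 <= m <= 52: fib(m) is called by fib(m+1) and fib(m+2), so
  N(m) = N(m+1) + N(m+2).
fib(0) is called only by fib(2), so N(0) = N(2).
Walk down from m=54:
  N(54)=1, N(53)=1, N(52)=2, N(51)=3, N(50)=5, N(49)=8, N(48)=13, N(47)=21, N(46)=34, N(45)=55, N(44)=89, N(43)=144, N(42)=233, N(41)=377, N(40)=610, N(39)=987, N(38)=1597, N(37)=2584, N(36)=4181, N(35)=6765, N(34)=10946, N(33)=17711, N(32)=28657, N(31)=46368, N(30)=75025, N(29)=121393, N(28)=196418, N(27)=317811, N(26)=514229, N(25)=832040, N(24)=1346269, N(23)=2178309, N(22)=3524578
N(22) = 3524578


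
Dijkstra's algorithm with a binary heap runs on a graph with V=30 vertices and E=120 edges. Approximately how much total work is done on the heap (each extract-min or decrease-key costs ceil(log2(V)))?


Dijkstra with a binary heap: each vertex is extracted once, each edge may relax once.
Each heap operation costs O(log V).
V + E = 30 + 120 = 150
ceil(log2(30)) = 5 (since 2^4 = 16 < 30 <= 32 = 2^5)
Total heap work = (V+E) * ceil(log2(V)) = 150 * 5 = 750


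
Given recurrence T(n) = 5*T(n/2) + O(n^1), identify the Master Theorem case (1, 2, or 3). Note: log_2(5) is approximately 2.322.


Master Theorem parameters: a=5, b=2, c=1
log_b(a) = 2.322
Compare b^c with a: 2^1 = 2 < 5, so c < log_b(a).
Comparing c=1 vs log_b(a)=2.322:
1 < 2.322 => Case 1
Result: T(n) = O(n^(log_2 5)) ~ O(n^2.322)
Master Theorem case = 1


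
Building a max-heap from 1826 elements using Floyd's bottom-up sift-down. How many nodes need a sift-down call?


In a heap of 1826 elements (0-indexed array):
  Last element index: 1825
  Parent of last element: floor((1825 - 1) / 2) = 912
  Internal nodes: indices 0 to 912
  Count = floor(1826/2) = 913


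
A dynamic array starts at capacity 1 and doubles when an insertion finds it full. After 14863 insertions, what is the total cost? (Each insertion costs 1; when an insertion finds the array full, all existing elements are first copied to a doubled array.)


Insertion cost: 14863 (one per element)
Resizes occur just before inserting elements 2, 3, 5, 9, ...
Elements copied at each resize: 1 + 2 + 4 + 8 + 16 + 32 + 64 + 128 + 256 + 512 + 1024 + 2048 + 4096 + 8192
Sum of copies = 16383 (geometric series: 2^k - 1)
Total = 14863 + 16383 = 31246


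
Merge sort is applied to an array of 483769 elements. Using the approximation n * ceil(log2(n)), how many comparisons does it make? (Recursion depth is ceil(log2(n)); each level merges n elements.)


Merge sort divides the array into halves recursively.
Number of levels = ceil(log2(483769)) = 19
At each level, approximately n = 483769 comparisons are needed for merging.
Total comparisons ~ n * ceil(log2(n)) = 483769 * 19 = 9191611


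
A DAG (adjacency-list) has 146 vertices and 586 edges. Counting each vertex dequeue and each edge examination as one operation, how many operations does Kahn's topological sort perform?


V = 146 (vertex processing)
E = 586 (edge processing)
V + E = 146 + 586 = 732


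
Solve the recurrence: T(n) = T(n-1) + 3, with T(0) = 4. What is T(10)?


Unrolling the recurrence:
T(10) = T(9) + 3
       = T(8) + 3 + 3
       = T(7) + 3*3
       ...
       = T(0) + 3*10
       = 4 + 30 = 34


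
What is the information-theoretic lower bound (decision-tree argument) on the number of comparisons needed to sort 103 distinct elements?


A binary decision tree of height h has at most 2^h leaves and needs at least n! of them, so h >= ceil(log2(n!)).
103! is far too large to multiply out, so use Stirling's series:
  ln(n!) ~ n ln n - n + (1/2) ln(2 pi n) + 1/(12n)  (error below 1/(360 n^3), negligible here)
  ln(103) = 4.6347290
  n ln n = 103 * 4.6347290 = 477.3771
  (1/2) ln(2 pi * 103) = (1/2) ln(647.1681) = 3.2363
  1/(12*103) = 0.0008
  ln(103!) ~ 477.3771 - 103 + 3.2363 + 0.0008 = 377.6142
Convert to base 2: log2(103!) = 377.6142 / ln 2 = 377.6142 / 0.69314718 = 544.7821
ceil(544.7821) = 545


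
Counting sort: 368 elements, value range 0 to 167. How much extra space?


n = 368 (output array)
k = 168 (count array for 168 distinct values)
Extra space = 368 + 168 = 536
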